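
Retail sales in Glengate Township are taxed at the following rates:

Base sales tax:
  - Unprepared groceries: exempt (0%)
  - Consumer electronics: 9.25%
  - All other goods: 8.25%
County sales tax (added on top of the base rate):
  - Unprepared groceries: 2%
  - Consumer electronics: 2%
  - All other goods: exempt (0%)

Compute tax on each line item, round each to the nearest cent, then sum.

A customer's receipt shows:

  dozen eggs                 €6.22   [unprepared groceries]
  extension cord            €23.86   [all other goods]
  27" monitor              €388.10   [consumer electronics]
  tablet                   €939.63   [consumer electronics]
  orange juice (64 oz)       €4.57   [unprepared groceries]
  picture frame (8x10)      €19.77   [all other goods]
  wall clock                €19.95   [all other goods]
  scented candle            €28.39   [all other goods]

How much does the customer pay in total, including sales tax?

Dozen eggs €6.22: unprepared groceries → 0% + 2% county = 2% → €0.12
Extension cord €23.86: all other goods → 8.25% + 0% county = 8.25% → €1.97
27" monitor €388.10: consumer electronics → 9.25% + 2% county = 11.25% → €43.66
Tablet €939.63: consumer electronics → 9.25% + 2% county = 11.25% → €105.71
Orange juice (64 oz) €4.57: unprepared groceries → 0% + 2% county = 2% → €0.09
Picture frame (8x10) €19.77: all other goods → 8.25% + 0% county = 8.25% → €1.63
Wall clock €19.95: all other goods → 8.25% + 0% county = 8.25% → €1.65
Scented candle €28.39: all other goods → 8.25% + 0% county = 8.25% → €2.34
Subtotal = €1430.49; tax = €157.17; total due = €1587.66

€1587.66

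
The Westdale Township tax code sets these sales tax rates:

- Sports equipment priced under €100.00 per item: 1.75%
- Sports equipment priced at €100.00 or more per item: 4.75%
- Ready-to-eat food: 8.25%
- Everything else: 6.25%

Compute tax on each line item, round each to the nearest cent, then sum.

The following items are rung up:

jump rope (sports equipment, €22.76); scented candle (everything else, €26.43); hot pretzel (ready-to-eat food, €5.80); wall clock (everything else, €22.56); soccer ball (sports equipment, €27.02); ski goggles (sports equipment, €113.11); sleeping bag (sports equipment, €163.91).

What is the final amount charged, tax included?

€399.16

Jump rope €22.76: sports equipment, under €100.00 → 1.75% → €0.40
Scented candle €26.43: everything else → 6.25% → €1.65
Hot pretzel €5.80: ready-to-eat food → 8.25% → €0.48
Wall clock €22.56: everything else → 6.25% → €1.41
Soccer ball €27.02: sports equipment, under €100.00 → 1.75% → €0.47
Ski goggles €113.11: sports equipment, €100.00 or more → 4.75% → €5.37
Sleeping bag €163.91: sports equipment, €100.00 or more → 4.75% → €7.79
Subtotal = €381.59; tax = €17.57; total due = €399.16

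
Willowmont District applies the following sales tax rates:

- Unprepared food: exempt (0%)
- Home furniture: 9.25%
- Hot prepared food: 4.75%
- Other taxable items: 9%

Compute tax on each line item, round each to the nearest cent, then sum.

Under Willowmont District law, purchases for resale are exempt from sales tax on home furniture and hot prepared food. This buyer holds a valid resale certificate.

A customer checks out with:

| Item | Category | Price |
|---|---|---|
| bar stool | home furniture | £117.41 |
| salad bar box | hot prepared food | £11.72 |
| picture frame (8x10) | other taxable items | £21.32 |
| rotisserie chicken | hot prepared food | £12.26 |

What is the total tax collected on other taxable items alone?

Picture frame (8x10) £21.32: other taxable items → 9% → £1.92
Tax on other taxable items = £1.92

£1.92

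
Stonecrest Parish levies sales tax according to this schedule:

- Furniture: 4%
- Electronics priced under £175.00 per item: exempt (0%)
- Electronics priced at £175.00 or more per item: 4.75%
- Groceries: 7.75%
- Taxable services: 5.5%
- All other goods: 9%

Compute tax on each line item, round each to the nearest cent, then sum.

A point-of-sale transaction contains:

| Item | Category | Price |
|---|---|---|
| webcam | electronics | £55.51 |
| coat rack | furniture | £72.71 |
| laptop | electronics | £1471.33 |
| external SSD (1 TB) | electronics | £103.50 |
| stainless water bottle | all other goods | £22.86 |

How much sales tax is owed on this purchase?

£74.86

Webcam £55.51: electronics, under £175.00 → 0% → £0.00
Coat rack £72.71: furniture → 4% → £2.91
Laptop £1471.33: electronics, £175.00 or more → 4.75% → £69.89
External SSD (1 TB) £103.50: electronics, under £175.00 → 0% → £0.00
Stainless water bottle £22.86: all other goods → 9% → £2.06
Total tax = £2.91 + £69.89 + £2.06 = £74.86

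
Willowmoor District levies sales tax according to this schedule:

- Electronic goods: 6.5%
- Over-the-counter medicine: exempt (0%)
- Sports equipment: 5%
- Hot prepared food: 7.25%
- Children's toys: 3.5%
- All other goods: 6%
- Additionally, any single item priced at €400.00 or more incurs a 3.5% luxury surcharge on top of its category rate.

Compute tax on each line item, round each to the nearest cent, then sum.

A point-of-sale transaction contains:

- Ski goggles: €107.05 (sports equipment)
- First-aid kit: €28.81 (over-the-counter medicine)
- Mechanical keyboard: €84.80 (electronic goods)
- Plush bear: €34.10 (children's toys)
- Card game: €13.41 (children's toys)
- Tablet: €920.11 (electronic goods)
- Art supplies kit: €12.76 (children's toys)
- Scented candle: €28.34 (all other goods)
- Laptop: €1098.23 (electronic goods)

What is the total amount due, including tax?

€2544.11

Ski goggles €107.05: sports equipment → 5% → €5.35
First-aid kit €28.81: over-the-counter medicine → 0% → €0.00
Mechanical keyboard €84.80: electronic goods → 6.5% → €5.51
Plush bear €34.10: children's toys → 3.5% → €1.19
Card game €13.41: children's toys → 3.5% → €0.47
Tablet €920.11: electronic goods → 6.5% + 3.5% surcharge = 10% → €92.01
Art supplies kit €12.76: children's toys → 3.5% → €0.45
Scented candle €28.34: all other goods → 6% → €1.70
Laptop €1098.23: electronic goods → 6.5% + 3.5% surcharge = 10% → €109.82
Subtotal = €2327.61; tax = €216.50; total due = €2544.11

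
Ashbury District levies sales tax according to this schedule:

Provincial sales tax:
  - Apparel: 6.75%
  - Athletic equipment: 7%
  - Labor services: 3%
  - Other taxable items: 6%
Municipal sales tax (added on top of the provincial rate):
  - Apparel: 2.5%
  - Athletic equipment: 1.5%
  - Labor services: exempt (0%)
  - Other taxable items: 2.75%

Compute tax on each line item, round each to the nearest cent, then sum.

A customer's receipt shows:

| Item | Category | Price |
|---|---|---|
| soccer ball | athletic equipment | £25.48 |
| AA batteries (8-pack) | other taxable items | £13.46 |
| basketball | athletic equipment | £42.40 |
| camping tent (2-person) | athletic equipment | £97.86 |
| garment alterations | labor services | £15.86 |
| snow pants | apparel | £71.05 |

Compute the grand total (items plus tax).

Soccer ball £25.48: athletic equipment → 7% + 1.5% municipal = 8.5% → £2.17
AA batteries (8-pack) £13.46: other taxable items → 6% + 2.75% municipal = 8.75% → £1.18
Basketball £42.40: athletic equipment → 7% + 1.5% municipal = 8.5% → £3.60
Camping tent (2-person) £97.86: athletic equipment → 7% + 1.5% municipal = 8.5% → £8.32
Garment alterations £15.86: labor services → 3% + 0% municipal = 3% → £0.48
Snow pants £71.05: apparel → 6.75% + 2.5% municipal = 9.25% → £6.57
Subtotal = £266.11; tax = £22.32; total due = £288.43

£288.43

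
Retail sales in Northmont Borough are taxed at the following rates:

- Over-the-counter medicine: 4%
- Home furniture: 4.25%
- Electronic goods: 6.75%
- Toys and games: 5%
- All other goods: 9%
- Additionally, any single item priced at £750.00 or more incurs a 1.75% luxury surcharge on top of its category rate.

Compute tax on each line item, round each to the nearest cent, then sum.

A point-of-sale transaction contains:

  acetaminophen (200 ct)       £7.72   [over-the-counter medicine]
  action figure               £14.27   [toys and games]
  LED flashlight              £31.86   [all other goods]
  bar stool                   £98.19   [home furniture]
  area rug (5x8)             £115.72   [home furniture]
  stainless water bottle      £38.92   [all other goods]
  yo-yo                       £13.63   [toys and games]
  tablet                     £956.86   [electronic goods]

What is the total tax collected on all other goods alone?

LED flashlight £31.86: all other goods → 9% → £2.87
Stainless water bottle £38.92: all other goods → 9% → £3.50
Tax on all other goods = £2.87 + £3.50 = £6.37

£6.37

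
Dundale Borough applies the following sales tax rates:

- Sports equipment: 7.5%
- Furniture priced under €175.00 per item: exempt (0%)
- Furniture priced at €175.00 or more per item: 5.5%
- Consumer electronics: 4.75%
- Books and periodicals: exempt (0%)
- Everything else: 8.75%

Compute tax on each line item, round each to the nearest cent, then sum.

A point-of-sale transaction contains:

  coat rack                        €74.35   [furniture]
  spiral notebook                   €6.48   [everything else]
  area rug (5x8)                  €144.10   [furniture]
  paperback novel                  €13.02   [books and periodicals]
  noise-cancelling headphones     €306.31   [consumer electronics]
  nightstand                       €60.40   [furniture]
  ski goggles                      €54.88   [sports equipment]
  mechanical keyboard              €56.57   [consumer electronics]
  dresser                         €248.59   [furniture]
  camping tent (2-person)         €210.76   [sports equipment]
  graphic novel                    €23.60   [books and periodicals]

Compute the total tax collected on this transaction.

Coat rack €74.35: furniture, under €175.00 → 0% → €0.00
Spiral notebook €6.48: everything else → 8.75% → €0.57
Area rug (5x8) €144.10: furniture, under €175.00 → 0% → €0.00
Paperback novel €13.02: books and periodicals → 0% → €0.00
Noise-cancelling headphones €306.31: consumer electronics → 4.75% → €14.55
Nightstand €60.40: furniture, under €175.00 → 0% → €0.00
Ski goggles €54.88: sports equipment → 7.5% → €4.12
Mechanical keyboard €56.57: consumer electronics → 4.75% → €2.69
Dresser €248.59: furniture, €175.00 or more → 5.5% → €13.67
Camping tent (2-person) €210.76: sports equipment → 7.5% → €15.81
Graphic novel €23.60: books and periodicals → 0% → €0.00
Total tax = €0.57 + €14.55 + €4.12 + €2.69 + €13.67 + €15.81 = €51.41

€51.41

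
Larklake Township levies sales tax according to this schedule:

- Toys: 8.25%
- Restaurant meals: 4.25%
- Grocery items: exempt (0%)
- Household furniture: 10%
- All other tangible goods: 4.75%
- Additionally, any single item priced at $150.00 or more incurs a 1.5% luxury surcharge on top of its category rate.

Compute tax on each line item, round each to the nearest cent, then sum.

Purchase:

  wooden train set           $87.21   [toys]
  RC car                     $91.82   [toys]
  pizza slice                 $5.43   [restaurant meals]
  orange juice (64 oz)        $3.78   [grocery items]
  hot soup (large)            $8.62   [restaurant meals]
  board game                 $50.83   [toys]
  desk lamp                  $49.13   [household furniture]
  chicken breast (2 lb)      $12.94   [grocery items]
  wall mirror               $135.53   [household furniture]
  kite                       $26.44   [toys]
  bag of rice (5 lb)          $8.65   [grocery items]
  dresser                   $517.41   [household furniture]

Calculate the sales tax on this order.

$99.70

Wooden train set $87.21: toys → 8.25% → $7.19
RC car $91.82: toys → 8.25% → $7.58
Pizza slice $5.43: restaurant meals → 4.25% → $0.23
Orange juice (64 oz) $3.78: grocery items → 0% → $0.00
Hot soup (large) $8.62: restaurant meals → 4.25% → $0.37
Board game $50.83: toys → 8.25% → $4.19
Desk lamp $49.13: household furniture → 10% → $4.91
Chicken breast (2 lb) $12.94: grocery items → 0% → $0.00
Wall mirror $135.53: household furniture → 10% → $13.55
Kite $26.44: toys → 8.25% → $2.18
Bag of rice (5 lb) $8.65: grocery items → 0% → $0.00
Dresser $517.41: household furniture → 10% + 1.5% surcharge = 11.5% → $59.50
Total tax = $7.19 + $7.58 + $0.23 + $0.37 + $4.19 + $4.91 + $13.55 + $2.18 + $59.50 = $99.70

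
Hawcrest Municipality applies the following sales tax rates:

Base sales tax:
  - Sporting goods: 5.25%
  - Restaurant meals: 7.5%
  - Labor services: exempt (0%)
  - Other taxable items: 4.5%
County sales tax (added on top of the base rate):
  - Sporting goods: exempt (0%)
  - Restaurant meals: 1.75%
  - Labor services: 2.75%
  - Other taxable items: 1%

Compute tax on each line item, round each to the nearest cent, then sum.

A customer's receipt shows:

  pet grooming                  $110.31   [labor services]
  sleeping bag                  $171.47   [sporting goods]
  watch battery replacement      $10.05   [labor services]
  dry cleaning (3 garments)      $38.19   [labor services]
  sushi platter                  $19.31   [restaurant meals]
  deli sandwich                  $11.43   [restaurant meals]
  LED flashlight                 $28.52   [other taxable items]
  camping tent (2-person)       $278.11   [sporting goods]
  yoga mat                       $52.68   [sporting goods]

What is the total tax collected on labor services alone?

Pet grooming $110.31: labor services → 0% + 2.75% county = 2.75% → $3.03
Watch battery replacement $10.05: labor services → 0% + 2.75% county = 2.75% → $0.28
Dry cleaning (3 garments) $38.19: labor services → 0% + 2.75% county = 2.75% → $1.05
Tax on labor services = $3.03 + $0.28 + $1.05 = $4.36

$4.36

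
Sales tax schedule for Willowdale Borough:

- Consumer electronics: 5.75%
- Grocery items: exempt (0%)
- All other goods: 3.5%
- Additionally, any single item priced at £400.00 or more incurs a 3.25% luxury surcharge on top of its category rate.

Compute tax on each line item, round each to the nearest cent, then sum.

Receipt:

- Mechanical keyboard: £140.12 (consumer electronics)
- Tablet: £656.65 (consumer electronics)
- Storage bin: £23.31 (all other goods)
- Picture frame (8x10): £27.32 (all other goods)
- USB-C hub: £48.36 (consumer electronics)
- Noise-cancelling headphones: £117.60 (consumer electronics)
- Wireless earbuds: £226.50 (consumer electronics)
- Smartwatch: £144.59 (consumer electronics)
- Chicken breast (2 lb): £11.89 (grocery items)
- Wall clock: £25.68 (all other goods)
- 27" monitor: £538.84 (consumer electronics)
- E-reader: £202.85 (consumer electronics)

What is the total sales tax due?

Mechanical keyboard £140.12: consumer electronics → 5.75% → £8.06
Tablet £656.65: consumer electronics → 5.75% + 3.25% surcharge = 9% → £59.10
Storage bin £23.31: all other goods → 3.5% → £0.82
Picture frame (8x10) £27.32: all other goods → 3.5% → £0.96
USB-C hub £48.36: consumer electronics → 5.75% → £2.78
Noise-cancelling headphones £117.60: consumer electronics → 5.75% → £6.76
Wireless earbuds £226.50: consumer electronics → 5.75% → £13.02
Smartwatch £144.59: consumer electronics → 5.75% → £8.31
Chicken breast (2 lb) £11.89: grocery items → 0% → £0.00
Wall clock £25.68: all other goods → 3.5% → £0.90
27" monitor £538.84: consumer electronics → 5.75% + 3.25% surcharge = 9% → £48.50
E-reader £202.85: consumer electronics → 5.75% → £11.66
Total tax = £8.06 + £59.10 + £0.82 + £0.96 + £2.78 + £6.76 + £13.02 + £8.31 + £0.90 + £48.50 + £11.66 = £160.87

£160.87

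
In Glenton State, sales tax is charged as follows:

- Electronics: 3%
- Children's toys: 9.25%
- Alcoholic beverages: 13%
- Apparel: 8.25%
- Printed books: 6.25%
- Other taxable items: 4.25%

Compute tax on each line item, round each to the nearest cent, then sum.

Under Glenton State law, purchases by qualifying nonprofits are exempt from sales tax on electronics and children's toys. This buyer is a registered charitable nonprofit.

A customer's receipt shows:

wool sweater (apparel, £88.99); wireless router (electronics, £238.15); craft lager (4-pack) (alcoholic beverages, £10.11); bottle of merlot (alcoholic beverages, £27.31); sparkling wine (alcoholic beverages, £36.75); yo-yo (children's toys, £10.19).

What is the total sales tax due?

Wool sweater £88.99: apparel → 8.25% → £7.34
Wireless router £238.15: electronics, buyer-exempt → 0% → £0.00
Craft lager (4-pack) £10.11: alcoholic beverages → 13% → £1.31
Bottle of merlot £27.31: alcoholic beverages → 13% → £3.55
Sparkling wine £36.75: alcoholic beverages → 13% → £4.78
Yo-yo £10.19: children's toys, buyer-exempt → 0% → £0.00
Total tax = £7.34 + £1.31 + £3.55 + £4.78 = £16.98

£16.98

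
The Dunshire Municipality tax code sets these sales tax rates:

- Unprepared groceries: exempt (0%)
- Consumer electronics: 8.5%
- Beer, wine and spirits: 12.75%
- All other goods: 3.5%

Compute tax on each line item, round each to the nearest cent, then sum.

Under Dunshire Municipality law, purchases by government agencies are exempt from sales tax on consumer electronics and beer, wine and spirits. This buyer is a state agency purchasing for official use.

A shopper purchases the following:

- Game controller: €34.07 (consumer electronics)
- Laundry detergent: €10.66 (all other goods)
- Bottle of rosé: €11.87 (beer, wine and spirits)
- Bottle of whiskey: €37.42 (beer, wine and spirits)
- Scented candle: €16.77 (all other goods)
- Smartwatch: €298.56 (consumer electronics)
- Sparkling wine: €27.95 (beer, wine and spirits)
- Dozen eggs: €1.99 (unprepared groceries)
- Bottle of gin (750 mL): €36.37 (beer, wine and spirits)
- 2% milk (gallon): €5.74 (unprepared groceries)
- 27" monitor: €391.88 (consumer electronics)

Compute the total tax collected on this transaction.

Game controller €34.07: consumer electronics, buyer-exempt → 0% → €0.00
Laundry detergent €10.66: all other goods → 3.5% → €0.37
Bottle of rosé €11.87: beer, wine and spirits, buyer-exempt → 0% → €0.00
Bottle of whiskey €37.42: beer, wine and spirits, buyer-exempt → 0% → €0.00
Scented candle €16.77: all other goods → 3.5% → €0.59
Smartwatch €298.56: consumer electronics, buyer-exempt → 0% → €0.00
Sparkling wine €27.95: beer, wine and spirits, buyer-exempt → 0% → €0.00
Dozen eggs €1.99: unprepared groceries → 0% → €0.00
Bottle of gin (750 mL) €36.37: beer, wine and spirits, buyer-exempt → 0% → €0.00
2% milk (gallon) €5.74: unprepared groceries → 0% → €0.00
27" monitor €391.88: consumer electronics, buyer-exempt → 0% → €0.00
Total tax = €0.37 + €0.59 = €0.96

€0.96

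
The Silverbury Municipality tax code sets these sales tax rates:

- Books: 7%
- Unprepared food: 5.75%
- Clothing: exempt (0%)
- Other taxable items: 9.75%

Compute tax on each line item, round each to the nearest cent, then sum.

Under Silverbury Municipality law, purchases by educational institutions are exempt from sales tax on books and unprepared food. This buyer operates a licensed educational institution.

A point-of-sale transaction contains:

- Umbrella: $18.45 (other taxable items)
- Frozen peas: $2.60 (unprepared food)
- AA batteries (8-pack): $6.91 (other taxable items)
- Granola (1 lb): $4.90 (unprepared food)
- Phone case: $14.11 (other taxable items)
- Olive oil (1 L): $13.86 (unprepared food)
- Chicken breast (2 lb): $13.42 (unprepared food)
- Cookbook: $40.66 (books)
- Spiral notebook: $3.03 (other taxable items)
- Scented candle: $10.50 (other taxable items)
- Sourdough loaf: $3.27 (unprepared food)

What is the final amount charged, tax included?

Umbrella $18.45: other taxable items → 9.75% → $1.80
Frozen peas $2.60: unprepared food, buyer-exempt → 0% → $0.00
AA batteries (8-pack) $6.91: other taxable items → 9.75% → $0.67
Granola (1 lb) $4.90: unprepared food, buyer-exempt → 0% → $0.00
Phone case $14.11: other taxable items → 9.75% → $1.38
Olive oil (1 L) $13.86: unprepared food, buyer-exempt → 0% → $0.00
Chicken breast (2 lb) $13.42: unprepared food, buyer-exempt → 0% → $0.00
Cookbook $40.66: books, buyer-exempt → 0% → $0.00
Spiral notebook $3.03: other taxable items → 9.75% → $0.30
Scented candle $10.50: other taxable items → 9.75% → $1.02
Sourdough loaf $3.27: unprepared food, buyer-exempt → 0% → $0.00
Subtotal = $131.71; tax = $5.17; total due = $136.88

$136.88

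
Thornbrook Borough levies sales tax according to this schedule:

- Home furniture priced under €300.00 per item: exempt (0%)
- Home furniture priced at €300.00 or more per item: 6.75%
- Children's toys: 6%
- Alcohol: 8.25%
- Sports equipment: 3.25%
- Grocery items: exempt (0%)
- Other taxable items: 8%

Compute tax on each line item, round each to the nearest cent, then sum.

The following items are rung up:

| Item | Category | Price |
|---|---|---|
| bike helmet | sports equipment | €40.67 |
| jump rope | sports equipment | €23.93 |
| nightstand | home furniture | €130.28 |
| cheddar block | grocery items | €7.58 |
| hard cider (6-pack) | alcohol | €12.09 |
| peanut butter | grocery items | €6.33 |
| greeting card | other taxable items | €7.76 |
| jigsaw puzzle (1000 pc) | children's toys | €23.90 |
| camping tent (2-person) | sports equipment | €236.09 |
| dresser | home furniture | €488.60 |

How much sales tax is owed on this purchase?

€45.80

Bike helmet €40.67: sports equipment → 3.25% → €1.32
Jump rope €23.93: sports equipment → 3.25% → €0.78
Nightstand €130.28: home furniture, under €300.00 → 0% → €0.00
Cheddar block €7.58: grocery items → 0% → €0.00
Hard cider (6-pack) €12.09: alcohol → 8.25% → €1.00
Peanut butter €6.33: grocery items → 0% → €0.00
Greeting card €7.76: other taxable items → 8% → €0.62
Jigsaw puzzle (1000 pc) €23.90: children's toys → 6% → €1.43
Camping tent (2-person) €236.09: sports equipment → 3.25% → €7.67
Dresser €488.60: home furniture, €300.00 or more → 6.75% → €32.98
Total tax = €1.32 + €0.78 + €1.00 + €0.62 + €1.43 + €7.67 + €32.98 = €45.80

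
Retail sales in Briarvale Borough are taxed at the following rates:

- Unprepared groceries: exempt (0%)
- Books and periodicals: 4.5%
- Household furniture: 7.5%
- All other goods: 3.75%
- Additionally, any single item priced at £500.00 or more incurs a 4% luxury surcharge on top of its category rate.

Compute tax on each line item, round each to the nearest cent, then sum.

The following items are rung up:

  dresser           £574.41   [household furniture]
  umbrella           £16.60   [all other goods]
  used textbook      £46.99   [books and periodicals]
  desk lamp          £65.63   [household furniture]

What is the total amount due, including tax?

£777.34

Dresser £574.41: household furniture → 7.5% + 4% surcharge = 11.5% → £66.06
Umbrella £16.60: all other goods → 3.75% → £0.62
Used textbook £46.99: books and periodicals → 4.5% → £2.11
Desk lamp £65.63: household furniture → 7.5% → £4.92
Subtotal = £703.63; tax = £73.71; total due = £777.34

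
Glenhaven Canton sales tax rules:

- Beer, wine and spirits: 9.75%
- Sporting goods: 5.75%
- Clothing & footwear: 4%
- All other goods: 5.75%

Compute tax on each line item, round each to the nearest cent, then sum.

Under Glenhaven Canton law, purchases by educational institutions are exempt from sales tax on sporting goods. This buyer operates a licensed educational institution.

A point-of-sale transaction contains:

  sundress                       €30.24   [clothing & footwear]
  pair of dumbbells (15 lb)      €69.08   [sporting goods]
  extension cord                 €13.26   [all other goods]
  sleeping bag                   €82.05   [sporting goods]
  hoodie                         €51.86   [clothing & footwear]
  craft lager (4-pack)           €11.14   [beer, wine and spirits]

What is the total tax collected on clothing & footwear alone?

Sundress €30.24: clothing & footwear → 4% → €1.21
Hoodie €51.86: clothing & footwear → 4% → €2.07
Tax on clothing & footwear = €1.21 + €2.07 = €3.28

€3.28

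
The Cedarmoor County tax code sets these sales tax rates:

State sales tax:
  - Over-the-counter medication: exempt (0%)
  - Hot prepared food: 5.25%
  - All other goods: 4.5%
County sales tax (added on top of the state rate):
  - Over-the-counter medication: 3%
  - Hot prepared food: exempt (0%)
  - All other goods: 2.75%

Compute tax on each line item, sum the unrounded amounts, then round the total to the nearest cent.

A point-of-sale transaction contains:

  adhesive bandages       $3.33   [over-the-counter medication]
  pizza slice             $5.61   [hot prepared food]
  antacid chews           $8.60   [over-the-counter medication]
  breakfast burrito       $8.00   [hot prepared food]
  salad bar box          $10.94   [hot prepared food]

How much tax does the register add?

$1.65

Adhesive bandages $3.33: over-the-counter medication → 0% + 3% county = 3% → $0.0999
Pizza slice $5.61: hot prepared food → 5.25% + 0% county = 5.25% → $0.294525
Antacid chews $8.60: over-the-counter medication → 0% + 3% county = 3% → $0.258
Breakfast burrito $8.00: hot prepared food → 5.25% + 0% county = 5.25% → $0.42
Salad bar box $10.94: hot prepared food → 5.25% + 0% county = 5.25% → $0.57435
Unrounded tax sum = $1.646775 → $1.65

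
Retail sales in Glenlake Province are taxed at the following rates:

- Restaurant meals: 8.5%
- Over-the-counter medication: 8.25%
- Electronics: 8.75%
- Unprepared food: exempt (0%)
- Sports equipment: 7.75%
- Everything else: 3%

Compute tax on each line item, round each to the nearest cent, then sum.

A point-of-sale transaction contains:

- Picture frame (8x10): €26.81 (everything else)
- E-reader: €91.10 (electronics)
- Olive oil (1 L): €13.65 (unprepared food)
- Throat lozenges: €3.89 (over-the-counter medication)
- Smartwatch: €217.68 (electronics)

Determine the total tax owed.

Picture frame (8x10) €26.81: everything else → 3% → €0.80
E-reader €91.10: electronics → 8.75% → €7.97
Olive oil (1 L) €13.65: unprepared food → 0% → €0.00
Throat lozenges €3.89: over-the-counter medication → 8.25% → €0.32
Smartwatch €217.68: electronics → 8.75% → €19.05
Total tax = €0.80 + €7.97 + €0.32 + €19.05 = €28.14

€28.14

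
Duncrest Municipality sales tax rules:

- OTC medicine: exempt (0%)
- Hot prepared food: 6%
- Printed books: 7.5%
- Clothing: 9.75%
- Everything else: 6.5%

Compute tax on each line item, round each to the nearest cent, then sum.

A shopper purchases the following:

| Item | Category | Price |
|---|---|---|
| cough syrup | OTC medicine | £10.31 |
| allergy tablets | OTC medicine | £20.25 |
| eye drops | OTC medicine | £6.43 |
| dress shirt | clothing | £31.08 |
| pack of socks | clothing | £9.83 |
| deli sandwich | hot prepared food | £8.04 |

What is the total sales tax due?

Cough syrup £10.31: OTC medicine → 0% → £0.00
Allergy tablets £20.25: OTC medicine → 0% → £0.00
Eye drops £6.43: OTC medicine → 0% → £0.00
Dress shirt £31.08: clothing → 9.75% → £3.03
Pack of socks £9.83: clothing → 9.75% → £0.96
Deli sandwich £8.04: hot prepared food → 6% → £0.48
Total tax = £3.03 + £0.96 + £0.48 = £4.47

£4.47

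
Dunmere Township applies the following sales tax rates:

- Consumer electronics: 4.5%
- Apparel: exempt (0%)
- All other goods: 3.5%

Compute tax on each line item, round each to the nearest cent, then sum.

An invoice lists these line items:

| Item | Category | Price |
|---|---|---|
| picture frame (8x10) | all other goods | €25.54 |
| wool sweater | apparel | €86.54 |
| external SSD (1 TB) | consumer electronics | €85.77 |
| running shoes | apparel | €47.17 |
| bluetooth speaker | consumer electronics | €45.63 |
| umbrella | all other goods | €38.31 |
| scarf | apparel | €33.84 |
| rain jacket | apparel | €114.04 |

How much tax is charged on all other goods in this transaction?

Picture frame (8x10) €25.54: all other goods → 3.5% → €0.89
Umbrella €38.31: all other goods → 3.5% → €1.34
Tax on all other goods = €0.89 + €1.34 = €2.23

€2.23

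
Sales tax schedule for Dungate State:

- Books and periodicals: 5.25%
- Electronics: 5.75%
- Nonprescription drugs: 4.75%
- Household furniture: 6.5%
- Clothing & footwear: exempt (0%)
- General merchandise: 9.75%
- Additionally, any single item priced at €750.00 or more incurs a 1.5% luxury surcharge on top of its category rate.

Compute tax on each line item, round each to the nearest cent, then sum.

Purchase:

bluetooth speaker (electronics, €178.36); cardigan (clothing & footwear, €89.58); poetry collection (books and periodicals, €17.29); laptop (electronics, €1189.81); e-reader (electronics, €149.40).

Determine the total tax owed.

Bluetooth speaker €178.36: electronics → 5.75% → €10.26
Cardigan €89.58: clothing & footwear → 0% → €0.00
Poetry collection €17.29: books and periodicals → 5.25% → €0.91
Laptop €1189.81: electronics → 5.75% + 1.5% surcharge = 7.25% → €86.26
E-reader €149.40: electronics → 5.75% → €8.59
Total tax = €10.26 + €0.91 + €86.26 + €8.59 = €106.02

€106.02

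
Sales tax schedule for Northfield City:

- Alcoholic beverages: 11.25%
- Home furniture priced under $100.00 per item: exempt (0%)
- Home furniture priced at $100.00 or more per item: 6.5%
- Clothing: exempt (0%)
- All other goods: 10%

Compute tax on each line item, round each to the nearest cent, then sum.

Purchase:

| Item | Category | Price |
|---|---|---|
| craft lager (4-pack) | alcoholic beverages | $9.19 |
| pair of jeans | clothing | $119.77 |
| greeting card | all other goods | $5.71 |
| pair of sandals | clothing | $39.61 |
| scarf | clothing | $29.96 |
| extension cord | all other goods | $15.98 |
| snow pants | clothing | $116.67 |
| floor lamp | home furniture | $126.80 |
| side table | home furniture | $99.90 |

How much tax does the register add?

$11.44

Craft lager (4-pack) $9.19: alcoholic beverages → 11.25% → $1.03
Pair of jeans $119.77: clothing → 0% → $0.00
Greeting card $5.71: all other goods → 10% → $0.57
Pair of sandals $39.61: clothing → 0% → $0.00
Scarf $29.96: clothing → 0% → $0.00
Extension cord $15.98: all other goods → 10% → $1.60
Snow pants $116.67: clothing → 0% → $0.00
Floor lamp $126.80: home furniture, $100.00 or more → 6.5% → $8.24
Side table $99.90: home furniture, under $100.00 → 0% → $0.00
Total tax = $1.03 + $0.57 + $1.60 + $8.24 = $11.44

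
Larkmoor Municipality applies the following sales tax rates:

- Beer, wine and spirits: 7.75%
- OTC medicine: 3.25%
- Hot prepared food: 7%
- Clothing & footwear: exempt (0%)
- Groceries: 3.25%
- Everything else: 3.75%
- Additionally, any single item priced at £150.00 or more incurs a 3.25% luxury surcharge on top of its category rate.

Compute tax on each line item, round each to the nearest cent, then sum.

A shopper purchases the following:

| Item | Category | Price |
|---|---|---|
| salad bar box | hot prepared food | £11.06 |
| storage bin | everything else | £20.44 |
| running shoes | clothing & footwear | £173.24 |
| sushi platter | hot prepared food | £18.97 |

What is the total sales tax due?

Salad bar box £11.06: hot prepared food → 7% → £0.77
Storage bin £20.44: everything else → 3.75% → £0.77
Running shoes £173.24: clothing & footwear → 0% + 3.25% surcharge = 3.25% → £5.63
Sushi platter £18.97: hot prepared food → 7% → £1.33
Total tax = £0.77 + £0.77 + £5.63 + £1.33 = £8.50

£8.50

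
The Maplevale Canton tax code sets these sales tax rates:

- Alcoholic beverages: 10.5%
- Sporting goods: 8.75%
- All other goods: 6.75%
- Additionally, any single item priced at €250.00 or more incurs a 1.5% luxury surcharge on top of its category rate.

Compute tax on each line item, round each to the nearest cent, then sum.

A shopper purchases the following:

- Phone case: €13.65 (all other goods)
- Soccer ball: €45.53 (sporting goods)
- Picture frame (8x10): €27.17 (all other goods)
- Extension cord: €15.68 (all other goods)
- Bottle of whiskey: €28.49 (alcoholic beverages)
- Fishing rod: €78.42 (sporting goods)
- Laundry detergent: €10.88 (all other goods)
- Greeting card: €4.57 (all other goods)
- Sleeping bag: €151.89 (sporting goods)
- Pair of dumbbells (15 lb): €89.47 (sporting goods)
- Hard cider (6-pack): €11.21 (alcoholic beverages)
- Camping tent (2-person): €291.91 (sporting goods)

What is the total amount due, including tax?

Phone case €13.65: all other goods → 6.75% → €0.92
Soccer ball €45.53: sporting goods → 8.75% → €3.98
Picture frame (8x10) €27.17: all other goods → 6.75% → €1.83
Extension cord €15.68: all other goods → 6.75% → €1.06
Bottle of whiskey €28.49: alcoholic beverages → 10.5% → €2.99
Fishing rod €78.42: sporting goods → 8.75% → €6.86
Laundry detergent €10.88: all other goods → 6.75% → €0.73
Greeting card €4.57: all other goods → 6.75% → €0.31
Sleeping bag €151.89: sporting goods → 8.75% → €13.29
Pair of dumbbells (15 lb) €89.47: sporting goods → 8.75% → €7.83
Hard cider (6-pack) €11.21: alcoholic beverages → 10.5% → €1.18
Camping tent (2-person) €291.91: sporting goods → 8.75% + 1.5% surcharge = 10.25% → €29.92
Subtotal = €768.87; tax = €70.90; total due = €839.77

€839.77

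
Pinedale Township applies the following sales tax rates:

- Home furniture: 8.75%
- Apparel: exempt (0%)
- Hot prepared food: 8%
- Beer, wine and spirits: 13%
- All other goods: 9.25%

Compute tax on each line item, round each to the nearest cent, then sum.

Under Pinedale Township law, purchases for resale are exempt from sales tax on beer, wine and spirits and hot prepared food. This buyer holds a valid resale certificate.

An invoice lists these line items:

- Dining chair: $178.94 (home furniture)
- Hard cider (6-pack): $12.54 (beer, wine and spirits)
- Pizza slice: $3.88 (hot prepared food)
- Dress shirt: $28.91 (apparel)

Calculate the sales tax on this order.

Dining chair $178.94: home furniture → 8.75% → $15.66
Hard cider (6-pack) $12.54: beer, wine and spirits, buyer-exempt → 0% → $0.00
Pizza slice $3.88: hot prepared food, buyer-exempt → 0% → $0.00
Dress shirt $28.91: apparel → 0% → $0.00
Total tax = $15.66

$15.66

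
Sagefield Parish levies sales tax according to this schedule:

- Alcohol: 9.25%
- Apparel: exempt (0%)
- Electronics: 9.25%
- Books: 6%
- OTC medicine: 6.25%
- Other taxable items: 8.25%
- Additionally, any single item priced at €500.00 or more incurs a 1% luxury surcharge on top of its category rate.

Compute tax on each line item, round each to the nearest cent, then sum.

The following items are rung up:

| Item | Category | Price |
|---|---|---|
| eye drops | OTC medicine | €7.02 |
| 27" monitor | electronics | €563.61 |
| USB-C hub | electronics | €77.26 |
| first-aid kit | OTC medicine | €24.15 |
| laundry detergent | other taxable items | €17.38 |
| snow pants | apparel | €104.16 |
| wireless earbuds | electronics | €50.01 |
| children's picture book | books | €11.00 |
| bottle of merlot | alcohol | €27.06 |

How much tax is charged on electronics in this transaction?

€69.55

27" monitor €563.61: electronics → 9.25% + 1% surcharge = 10.25% → €57.77
USB-C hub €77.26: electronics → 9.25% → €7.15
Wireless earbuds €50.01: electronics → 9.25% → €4.63
Tax on electronics = €57.77 + €7.15 + €4.63 = €69.55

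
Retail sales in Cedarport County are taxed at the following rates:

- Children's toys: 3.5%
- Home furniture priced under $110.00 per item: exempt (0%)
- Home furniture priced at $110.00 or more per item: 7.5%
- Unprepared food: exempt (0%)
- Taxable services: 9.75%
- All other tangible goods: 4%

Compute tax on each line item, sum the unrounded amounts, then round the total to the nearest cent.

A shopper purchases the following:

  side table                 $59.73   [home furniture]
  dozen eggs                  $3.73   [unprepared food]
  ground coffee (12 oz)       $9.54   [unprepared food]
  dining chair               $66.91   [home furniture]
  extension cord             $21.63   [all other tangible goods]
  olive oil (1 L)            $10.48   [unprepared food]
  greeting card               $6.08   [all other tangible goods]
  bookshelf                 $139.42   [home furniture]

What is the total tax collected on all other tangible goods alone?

$1.11

Extension cord $21.63: all other tangible goods → 4% → $0.8652
Greeting card $6.08: all other tangible goods → 4% → $0.2432
Tax on all other tangible goods: unrounded sum = $1.1084 → $1.11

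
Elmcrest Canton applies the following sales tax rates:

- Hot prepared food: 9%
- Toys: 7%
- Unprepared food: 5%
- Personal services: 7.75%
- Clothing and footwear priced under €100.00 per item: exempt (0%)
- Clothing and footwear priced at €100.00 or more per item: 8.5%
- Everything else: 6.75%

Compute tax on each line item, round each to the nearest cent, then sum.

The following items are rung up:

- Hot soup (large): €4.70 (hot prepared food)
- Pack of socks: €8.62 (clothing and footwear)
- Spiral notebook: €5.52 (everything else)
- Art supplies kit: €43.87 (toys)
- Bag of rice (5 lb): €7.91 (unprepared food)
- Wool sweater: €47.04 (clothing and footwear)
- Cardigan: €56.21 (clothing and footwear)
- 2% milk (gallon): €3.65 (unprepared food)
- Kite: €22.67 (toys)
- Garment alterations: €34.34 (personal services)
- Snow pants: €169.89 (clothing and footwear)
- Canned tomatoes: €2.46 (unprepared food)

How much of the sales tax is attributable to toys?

Art supplies kit €43.87: toys → 7% → €3.07
Kite €22.67: toys → 7% → €1.59
Tax on toys = €3.07 + €1.59 = €4.66

€4.66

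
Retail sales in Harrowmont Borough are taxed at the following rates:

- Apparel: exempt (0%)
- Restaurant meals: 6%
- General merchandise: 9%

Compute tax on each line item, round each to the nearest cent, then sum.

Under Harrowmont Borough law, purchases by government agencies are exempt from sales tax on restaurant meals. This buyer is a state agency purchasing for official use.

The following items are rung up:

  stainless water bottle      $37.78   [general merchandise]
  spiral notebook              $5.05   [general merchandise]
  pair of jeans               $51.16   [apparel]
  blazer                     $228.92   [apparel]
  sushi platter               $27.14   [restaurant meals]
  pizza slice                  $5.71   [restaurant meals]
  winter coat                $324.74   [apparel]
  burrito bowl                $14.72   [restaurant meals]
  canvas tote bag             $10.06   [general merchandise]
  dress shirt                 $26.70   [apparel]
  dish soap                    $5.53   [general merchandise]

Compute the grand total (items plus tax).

$742.77

Stainless water bottle $37.78: general merchandise → 9% → $3.40
Spiral notebook $5.05: general merchandise → 9% → $0.45
Pair of jeans $51.16: apparel → 0% → $0.00
Blazer $228.92: apparel → 0% → $0.00
Sushi platter $27.14: restaurant meals, buyer-exempt → 0% → $0.00
Pizza slice $5.71: restaurant meals, buyer-exempt → 0% → $0.00
Winter coat $324.74: apparel → 0% → $0.00
Burrito bowl $14.72: restaurant meals, buyer-exempt → 0% → $0.00
Canvas tote bag $10.06: general merchandise → 9% → $0.91
Dress shirt $26.70: apparel → 0% → $0.00
Dish soap $5.53: general merchandise → 9% → $0.50
Subtotal = $737.51; tax = $5.26; total due = $742.77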